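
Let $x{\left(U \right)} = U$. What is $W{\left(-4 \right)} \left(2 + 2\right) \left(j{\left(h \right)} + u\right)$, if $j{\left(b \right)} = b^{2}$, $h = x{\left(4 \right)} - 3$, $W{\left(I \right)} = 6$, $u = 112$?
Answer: $2712$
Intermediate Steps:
$h = 1$ ($h = 4 - 3 = 1$)
$W{\left(-4 \right)} \left(2 + 2\right) \left(j{\left(h \right)} + u\right) = 6 \left(2 + 2\right) \left(1^{2} + 112\right) = 6 \cdot 4 \left(1 + 112\right) = 24 \cdot 113 = 2712$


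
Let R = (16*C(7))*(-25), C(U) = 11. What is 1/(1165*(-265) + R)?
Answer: -1/313125 ≈ -3.1936e-6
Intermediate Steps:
R = -4400 (R = (16*11)*(-25) = 176*(-25) = -4400)
1/(1165*(-265) + R) = 1/(1165*(-265) - 4400) = 1/(-308725 - 4400) = 1/(-313125) = -1/313125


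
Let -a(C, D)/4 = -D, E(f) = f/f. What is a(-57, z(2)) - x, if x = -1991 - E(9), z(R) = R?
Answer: 2000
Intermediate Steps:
E(f) = 1
a(C, D) = 4*D (a(C, D) = -(-4)*D = 4*D)
x = -1992 (x = -1991 - 1*1 = -1991 - 1 = -1992)
a(-57, z(2)) - x = 4*2 - 1*(-1992) = 8 + 1992 = 2000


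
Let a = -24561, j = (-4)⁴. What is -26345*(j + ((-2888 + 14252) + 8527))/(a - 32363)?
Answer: 530772715/56924 ≈ 9324.2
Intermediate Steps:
j = 256
-26345*(j + ((-2888 + 14252) + 8527))/(a - 32363) = -26345*(256 + ((-2888 + 14252) + 8527))/(-24561 - 32363) = -26345/((-56924/(256 + (11364 + 8527)))) = -26345/((-56924/(256 + 19891))) = -26345/((-56924/20147)) = -26345/((-56924*1/20147)) = -26345/(-56924/20147) = -26345*(-20147/56924) = 530772715/56924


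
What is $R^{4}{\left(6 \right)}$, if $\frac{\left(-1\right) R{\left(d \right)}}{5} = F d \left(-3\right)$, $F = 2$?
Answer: $1049760000$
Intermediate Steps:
$R{\left(d \right)} = 30 d$ ($R{\left(d \right)} = - 5 \cdot 2 d \left(-3\right) = - 5 \left(- 6 d\right) = 30 d$)
$R^{4}{\left(6 \right)} = \left(30 \cdot 6\right)^{4} = 180^{4} = 1049760000$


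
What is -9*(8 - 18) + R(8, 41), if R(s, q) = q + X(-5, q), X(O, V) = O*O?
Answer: 156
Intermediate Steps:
X(O, V) = O²
R(s, q) = 25 + q (R(s, q) = q + (-5)² = q + 25 = 25 + q)
-9*(8 - 18) + R(8, 41) = -9*(8 - 18) + (25 + 41) = -9*(-10) + 66 = 90 + 66 = 156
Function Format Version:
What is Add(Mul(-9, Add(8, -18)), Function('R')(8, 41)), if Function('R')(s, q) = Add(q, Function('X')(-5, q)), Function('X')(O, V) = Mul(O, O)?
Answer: 156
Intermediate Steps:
Function('X')(O, V) = Pow(O, 2)
Function('R')(s, q) = Add(25, q) (Function('R')(s, q) = Add(q, Pow(-5, 2)) = Add(q, 25) = Add(25, q))
Add(Mul(-9, Add(8, -18)), Function('R')(8, 41)) = Add(Mul(-9, Add(8, -18)), Add(25, 41)) = Add(Mul(-9, -10), 66) = Add(90, 66) = 156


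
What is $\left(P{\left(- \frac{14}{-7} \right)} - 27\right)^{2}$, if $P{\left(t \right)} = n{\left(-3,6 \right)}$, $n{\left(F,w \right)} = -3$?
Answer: $900$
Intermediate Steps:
$P{\left(t \right)} = -3$
$\left(P{\left(- \frac{14}{-7} \right)} - 27\right)^{2} = \left(-3 - 27\right)^{2} = \left(-30\right)^{2} = 900$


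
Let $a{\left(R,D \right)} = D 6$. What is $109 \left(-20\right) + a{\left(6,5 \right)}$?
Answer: $-2150$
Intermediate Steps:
$a{\left(R,D \right)} = 6 D$
$109 \left(-20\right) + a{\left(6,5 \right)} = 109 \left(-20\right) + 6 \cdot 5 = -2180 + 30 = -2150$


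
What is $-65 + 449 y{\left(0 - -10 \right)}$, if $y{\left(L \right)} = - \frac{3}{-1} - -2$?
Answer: $2180$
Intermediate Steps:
$y{\left(L \right)} = 5$ ($y{\left(L \right)} = \left(-3\right) \left(-1\right) + 2 = 3 + 2 = 5$)
$-65 + 449 y{\left(0 - -10 \right)} = -65 + 449 \cdot 5 = -65 + 2245 = 2180$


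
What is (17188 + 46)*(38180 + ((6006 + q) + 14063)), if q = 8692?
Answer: 1153661194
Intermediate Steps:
(17188 + 46)*(38180 + ((6006 + q) + 14063)) = (17188 + 46)*(38180 + ((6006 + 8692) + 14063)) = 17234*(38180 + (14698 + 14063)) = 17234*(38180 + 28761) = 17234*66941 = 1153661194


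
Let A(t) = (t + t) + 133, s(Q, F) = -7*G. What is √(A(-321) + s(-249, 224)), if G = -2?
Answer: 3*I*√55 ≈ 22.249*I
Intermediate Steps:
s(Q, F) = 14 (s(Q, F) = -7*(-2) = 14)
A(t) = 133 + 2*t (A(t) = 2*t + 133 = 133 + 2*t)
√(A(-321) + s(-249, 224)) = √((133 + 2*(-321)) + 14) = √((133 - 642) + 14) = √(-509 + 14) = √(-495) = 3*I*√55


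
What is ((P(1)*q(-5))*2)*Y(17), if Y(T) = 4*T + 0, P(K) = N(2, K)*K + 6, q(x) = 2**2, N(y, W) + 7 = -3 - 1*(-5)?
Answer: 544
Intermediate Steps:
N(y, W) = -5 (N(y, W) = -7 + (-3 - 1*(-5)) = -7 + (-3 + 5) = -7 + 2 = -5)
q(x) = 4
P(K) = 6 - 5*K (P(K) = -5*K + 6 = 6 - 5*K)
Y(T) = 4*T
((P(1)*q(-5))*2)*Y(17) = (((6 - 5*1)*4)*2)*(4*17) = (((6 - 5)*4)*2)*68 = ((1*4)*2)*68 = (4*2)*68 = 8*68 = 544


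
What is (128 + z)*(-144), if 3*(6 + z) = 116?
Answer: -23136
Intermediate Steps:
z = 98/3 (z = -6 + (⅓)*116 = -6 + 116/3 = 98/3 ≈ 32.667)
(128 + z)*(-144) = (128 + 98/3)*(-144) = (482/3)*(-144) = -23136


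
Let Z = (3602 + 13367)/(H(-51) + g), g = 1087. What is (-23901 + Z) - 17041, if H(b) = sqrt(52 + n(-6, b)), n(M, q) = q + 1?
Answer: -48357270811/1181567 - 16969*sqrt(2)/1181567 ≈ -40926.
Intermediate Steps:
n(M, q) = 1 + q
H(b) = sqrt(53 + b) (H(b) = sqrt(52 + (1 + b)) = sqrt(53 + b))
Z = 16969/(1087 + sqrt(2)) (Z = (3602 + 13367)/(sqrt(53 - 51) + 1087) = 16969/(sqrt(2) + 1087) = 16969/(1087 + sqrt(2)) ≈ 15.591)
(-23901 + Z) - 17041 = (-23901 + (18445303/1181567 - 16969*sqrt(2)/1181567)) - 17041 = (-28222187564/1181567 - 16969*sqrt(2)/1181567) - 17041 = -48357270811/1181567 - 16969*sqrt(2)/1181567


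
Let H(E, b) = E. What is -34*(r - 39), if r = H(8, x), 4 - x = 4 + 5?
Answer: 1054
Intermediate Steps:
x = -5 (x = 4 - (4 + 5) = 4 - 1*9 = 4 - 9 = -5)
r = 8
-34*(r - 39) = -34*(8 - 39) = -34*(-31) = 1054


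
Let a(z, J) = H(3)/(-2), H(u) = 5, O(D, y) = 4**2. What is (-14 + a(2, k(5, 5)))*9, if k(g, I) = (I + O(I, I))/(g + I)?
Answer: -297/2 ≈ -148.50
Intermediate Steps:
O(D, y) = 16
k(g, I) = (16 + I)/(I + g) (k(g, I) = (I + 16)/(g + I) = (16 + I)/(I + g))
a(z, J) = -5/2 (a(z, J) = 5/(-2) = 5*(-1/2) = -5/2)
(-14 + a(2, k(5, 5)))*9 = (-14 - 5/2)*9 = -33/2*9 = -297/2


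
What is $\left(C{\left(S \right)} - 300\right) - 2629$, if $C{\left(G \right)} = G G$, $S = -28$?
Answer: $-2145$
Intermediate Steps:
$C{\left(G \right)} = G^{2}$
$\left(C{\left(S \right)} - 300\right) - 2629 = \left(\left(-28\right)^{2} - 300\right) - 2629 = \left(784 - 300\right) - 2629 = 484 - 2629 = -2145$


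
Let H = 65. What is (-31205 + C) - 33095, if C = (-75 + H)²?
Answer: -64200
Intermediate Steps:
C = 100 (C = (-75 + 65)² = (-10)² = 100)
(-31205 + C) - 33095 = (-31205 + 100) - 33095 = -31105 - 33095 = -64200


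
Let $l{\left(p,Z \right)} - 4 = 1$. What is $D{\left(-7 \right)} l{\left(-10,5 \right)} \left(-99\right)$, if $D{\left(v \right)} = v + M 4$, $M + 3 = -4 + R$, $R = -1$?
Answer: $19305$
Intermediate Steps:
$M = -8$ ($M = -3 - 5 = -8$)
$l{\left(p,Z \right)} = 5$ ($l{\left(p,Z \right)} = 4 + 1 = 5$)
$D{\left(v \right)} = -32 + v$ ($D{\left(v \right)} = v - 32 = -32 + v$)
$D{\left(-7 \right)} l{\left(-10,5 \right)} \left(-99\right) = \left(-32 - 7\right) 5 \left(-99\right) = \left(-39\right) 5 \left(-99\right) = \left(-195\right) \left(-99\right) = 19305$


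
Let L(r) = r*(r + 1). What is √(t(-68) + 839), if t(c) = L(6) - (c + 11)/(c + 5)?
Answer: √388122/21 ≈ 29.666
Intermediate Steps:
L(r) = r*(1 + r)
t(c) = 42 - (11 + c)/(5 + c) (t(c) = 6*(1 + 6) - (c + 11)/(c + 5) = 6*7 - (11 + c)/(5 + c) = 42 - (11 + c)/(5 + c))
√(t(-68) + 839) = √((199 + 41*(-68))/(5 - 68) + 839) = √((199 - 2788)/(-63) + 839) = √(-1/63*(-2589) + 839) = √(863/21 + 839) = √(18482/21) = √388122/21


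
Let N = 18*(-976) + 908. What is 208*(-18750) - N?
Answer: -3883340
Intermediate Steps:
N = -16660 (N = -17568 + 908 = -16660)
208*(-18750) - N = 208*(-18750) - 1*(-16660) = -3900000 + 16660 = -3883340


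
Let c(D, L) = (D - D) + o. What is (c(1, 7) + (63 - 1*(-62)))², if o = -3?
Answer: 14884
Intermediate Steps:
c(D, L) = -3 (c(D, L) = (D - D) - 3 = 0 - 3 = -3)
(c(1, 7) + (63 - 1*(-62)))² = (-3 + (63 - 1*(-62)))² = (-3 + (63 + 62))² = (-3 + 125)² = 122² = 14884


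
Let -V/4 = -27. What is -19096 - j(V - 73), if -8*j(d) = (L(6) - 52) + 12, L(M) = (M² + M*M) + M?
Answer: -76365/4 ≈ -19091.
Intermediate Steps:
V = 108 (V = -4*(-27) = 108)
L(M) = M + 2*M² (L(M) = (M² + M²) + M = 2*M² + M = M + 2*M²)
j(d) = -19/4 (j(d) = -((6*(1 + 2*6) - 52) + 12)/8 = -((6*(1 + 12) - 52) + 12)/8 = -((6*13 - 52) + 12)/8 = -((78 - 52) + 12)/8 = -(26 + 12)/8 = -⅛*38 = -19/4)
-19096 - j(V - 73) = -19096 - 1*(-19/4) = -19096 + 19/4 = -76365/4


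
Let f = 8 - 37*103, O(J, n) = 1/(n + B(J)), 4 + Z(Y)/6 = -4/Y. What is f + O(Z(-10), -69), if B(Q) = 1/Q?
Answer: -28359079/7457 ≈ -3803.0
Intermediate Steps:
Z(Y) = -24 - 24/Y (Z(Y) = -24 + 6*(-4/Y) = -24 - 24/Y)
O(J, n) = 1/(n + 1/J)
f = -3803 (f = 8 - 3811 = -3803)
f + O(Z(-10), -69) = -3803 + (-24 - 24/(-10))/(1 + (-24 - 24/(-10))*(-69)) = -3803 + (-24 - 24*(-⅒))/(1 + (-24 - 24*(-⅒))*(-69)) = -3803 + (-24 + 12/5)/(1 + (-24 + 12/5)*(-69)) = -3803 - 108/(5*(1 - 108/5*(-69))) = -3803 - 108/(5*(1 + 7452/5)) = -3803 - 108/(5*7457/5) = -3803 - 108/5*5/7457 = -3803 - 108/7457 = -28359079/7457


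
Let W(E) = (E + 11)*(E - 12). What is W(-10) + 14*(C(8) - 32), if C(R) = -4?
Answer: -526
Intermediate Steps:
W(E) = (-12 + E)*(11 + E) (W(E) = (11 + E)*(-12 + E) = (-12 + E)*(11 + E))
W(-10) + 14*(C(8) - 32) = (-132 + (-10)**2 - 1*(-10)) + 14*(-4 - 32) = (-132 + 100 + 10) + 14*(-36) = -22 - 504 = -526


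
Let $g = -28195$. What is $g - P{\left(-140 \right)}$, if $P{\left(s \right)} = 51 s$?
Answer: $-21055$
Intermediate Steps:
$g - P{\left(-140 \right)} = -28195 - 51 \left(-140\right) = -28195 - -7140 = -28195 + 7140 = -21055$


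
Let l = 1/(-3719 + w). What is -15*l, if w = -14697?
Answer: 15/18416 ≈ 0.00081451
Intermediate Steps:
l = -1/18416 (l = 1/(-3719 - 14697) = 1/(-18416) = -1/18416 ≈ -5.4301e-5)
-15*l = -15*(-1/18416) = 15/18416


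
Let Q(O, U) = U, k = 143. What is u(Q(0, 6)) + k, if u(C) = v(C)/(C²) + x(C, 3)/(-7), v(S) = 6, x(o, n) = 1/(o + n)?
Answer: 18037/126 ≈ 143.15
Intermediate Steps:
x(o, n) = 1/(n + o)
u(C) = 6/C² - 1/(7*(3 + C)) (u(C) = 6/(C²) + 1/((3 + C)*(-7)) = 6/C² - ⅐/(3 + C) = 6/C² - 1/(7*(3 + C)))
u(Q(0, 6)) + k = (⅐)*(126 - 1*6² + 42*6)/(6²*(3 + 6)) + 143 = (⅐)*(1/36)*(126 - 1*36 + 252)/9 + 143 = (⅐)*(1/36)*(⅑)*(126 - 36 + 252) + 143 = (⅐)*(1/36)*(⅑)*342 + 143 = 19/126 + 143 = 18037/126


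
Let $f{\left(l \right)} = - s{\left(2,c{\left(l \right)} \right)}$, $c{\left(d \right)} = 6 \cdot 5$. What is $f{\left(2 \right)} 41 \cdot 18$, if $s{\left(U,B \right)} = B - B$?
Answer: $0$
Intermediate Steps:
$c{\left(d \right)} = 30$
$s{\left(U,B \right)} = 0$
$f{\left(l \right)} = 0$ ($f{\left(l \right)} = \left(-1\right) 0 = 0$)
$f{\left(2 \right)} 41 \cdot 18 = 0 \cdot 41 \cdot 18 = 0 \cdot 18 = 0$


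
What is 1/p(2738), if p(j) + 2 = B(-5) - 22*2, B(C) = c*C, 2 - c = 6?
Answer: -1/26 ≈ -0.038462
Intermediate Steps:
c = -4 (c = 2 - 1*6 = 2 - 6 = -4)
B(C) = -4*C
p(j) = -26 (p(j) = -2 + (-4*(-5) - 22*2) = -2 + (20 - 44) = -2 - 24 = -26)
1/p(2738) = 1/(-26) = -1/26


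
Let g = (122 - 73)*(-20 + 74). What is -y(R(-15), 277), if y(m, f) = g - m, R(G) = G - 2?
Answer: -2663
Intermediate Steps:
R(G) = -2 + G
g = 2646 (g = 49*54 = 2646)
y(m, f) = 2646 - m
-y(R(-15), 277) = -(2646 - (-2 - 15)) = -(2646 - 1*(-17)) = -(2646 + 17) = -1*2663 = -2663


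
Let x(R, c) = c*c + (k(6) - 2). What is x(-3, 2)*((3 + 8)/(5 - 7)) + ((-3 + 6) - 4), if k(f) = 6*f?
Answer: -210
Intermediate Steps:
x(R, c) = 34 + c**2 (x(R, c) = c*c + (6*6 - 2) = c**2 + (36 - 2) = c**2 + 34 = 34 + c**2)
x(-3, 2)*((3 + 8)/(5 - 7)) + ((-3 + 6) - 4) = (34 + 2**2)*((3 + 8)/(5 - 7)) + ((-3 + 6) - 4) = (34 + 4)*(11/(-2)) + (3 - 4) = 38*(11*(-1/2)) - 1 = 38*(-11/2) - 1 = -209 - 1 = -210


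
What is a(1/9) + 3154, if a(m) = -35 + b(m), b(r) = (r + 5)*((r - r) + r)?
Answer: 252685/81 ≈ 3119.6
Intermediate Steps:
b(r) = r*(5 + r) (b(r) = (5 + r)*(0 + r) = (5 + r)*r = r*(5 + r))
a(m) = -35 + m*(5 + m)
a(1/9) + 3154 = (-35 + (5 + 1/9)/9) + 3154 = (-35 + (1/9)*(46/9)) + 3154 = (-35 + 46/81) + 3154 = -2789/81 + 3154 = 252685/81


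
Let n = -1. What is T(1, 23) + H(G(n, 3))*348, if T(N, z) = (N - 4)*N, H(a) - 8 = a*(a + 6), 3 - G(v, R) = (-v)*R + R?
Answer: -351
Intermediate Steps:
G(v, R) = 3 - R + R*v (G(v, R) = 3 - ((-v)*R + R) = 3 - (-R*v + R) = 3 - (R - R*v) = 3 + (-R + R*v) = 3 - R + R*v)
H(a) = 8 + a*(6 + a) (H(a) = 8 + a*(a + 6) = 8 + a*(6 + a))
T(N, z) = N*(-4 + N) (T(N, z) = (-4 + N)*N = N*(-4 + N))
T(1, 23) + H(G(n, 3))*348 = 1*(-4 + 1) + (8 + (3 - 1*3 + 3*(-1))² + 6*(3 - 1*3 + 3*(-1)))*348 = 1*(-3) + (8 + (3 - 3 - 3)² + 6*(3 - 3 - 3))*348 = -3 + (8 + (-3)² + 6*(-3))*348 = -3 + (8 + 9 - 18)*348 = -3 - 1*348 = -3 - 348 = -351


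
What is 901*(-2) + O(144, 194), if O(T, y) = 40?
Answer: -1762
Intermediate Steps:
901*(-2) + O(144, 194) = 901*(-2) + 40 = -1802 + 40 = -1762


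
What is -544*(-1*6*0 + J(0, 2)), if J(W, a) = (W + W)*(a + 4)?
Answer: 0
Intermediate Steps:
J(W, a) = 2*W*(4 + a) (J(W, a) = (2*W)*(4 + a) = 2*W*(4 + a))
-544*(-1*6*0 + J(0, 2)) = -544*(-1*6*0 + 2*0*(4 + 2)) = -544*(-6*0 + 2*0*6) = -544*(0 + 0) = -544*0 = 0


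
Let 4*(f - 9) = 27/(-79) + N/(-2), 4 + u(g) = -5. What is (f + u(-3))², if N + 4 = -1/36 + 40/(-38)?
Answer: 56448532921/186872914944 ≈ 0.30207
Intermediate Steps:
N = -3475/684 (N = -4 + (-1/36 + 40/(-38)) = -4 + (-1*1/36 + 40*(-1/38)) = -4 + (-1/36 - 20/19) = -4 - 739/684 = -3475/684 ≈ -5.0804)
u(g) = -9 (u(g) = -4 - 5 = -9)
f = 4128181/432288 (f = 9 + (27/(-79) - 3475/684/(-2))/4 = 9 + (27*(-1/79) - 3475/684*(-½))/4 = 9 + (-27/79 + 3475/1368)/4 = 9 + (¼)*(237589/108072) = 9 + 237589/432288 = 4128181/432288 ≈ 9.5496)
(f + u(-3))² = (4128181/432288 - 9)² = (237589/432288)² = 56448532921/186872914944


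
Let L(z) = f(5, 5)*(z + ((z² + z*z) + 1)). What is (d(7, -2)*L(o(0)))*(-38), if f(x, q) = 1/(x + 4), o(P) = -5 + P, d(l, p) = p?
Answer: 3496/9 ≈ 388.44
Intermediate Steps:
f(x, q) = 1/(4 + x)
L(z) = ⅑ + z/9 + 2*z²/9 (L(z) = (z + ((z² + z*z) + 1))/(4 + 5) = (z + ((z² + z²) + 1))/9 = (z + (2*z² + 1))/9 = (z + (1 + 2*z²))/9 = (1 + z + 2*z²)/9 = ⅑ + z/9 + 2*z²/9)
(d(7, -2)*L(o(0)))*(-38) = -2*(⅑ + (-5 + 0)/9 + 2*(-5 + 0)²/9)*(-38) = -2*(⅑ + (⅑)*(-5) + (2/9)*(-5)²)*(-38) = -2*(⅑ - 5/9 + (2/9)*25)*(-38) = -2*(⅑ - 5/9 + 50/9)*(-38) = -2*46/9*(-38) = -92/9*(-38) = 3496/9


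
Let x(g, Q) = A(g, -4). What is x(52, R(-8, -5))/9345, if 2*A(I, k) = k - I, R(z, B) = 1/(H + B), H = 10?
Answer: -4/1335 ≈ -0.0029963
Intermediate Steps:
R(z, B) = 1/(10 + B)
A(I, k) = k/2 - I/2 (A(I, k) = (k - I)/2 = k/2 - I/2)
x(g, Q) = -2 - g/2 (x(g, Q) = (1/2)*(-4) - g/2 = -2 - g/2)
x(52, R(-8, -5))/9345 = (-2 - 1/2*52)/9345 = (-2 - 26)*(1/9345) = -28*1/9345 = -4/1335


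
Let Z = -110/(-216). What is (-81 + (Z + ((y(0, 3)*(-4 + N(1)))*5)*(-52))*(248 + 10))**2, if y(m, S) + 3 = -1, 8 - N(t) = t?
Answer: 209965519294969/324 ≈ 6.4804e+11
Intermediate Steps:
Z = 55/108 (Z = -110*(-1/216) = 55/108 ≈ 0.50926)
N(t) = 8 - t
y(m, S) = -4 (y(m, S) = -3 - 1 = -4)
(-81 + (Z + ((y(0, 3)*(-4 + N(1)))*5)*(-52))*(248 + 10))**2 = (-81 + (55/108 + (-4*(-4 + (8 - 1*1))*5)*(-52))*(248 + 10))**2 = (-81 + (55/108 + (-4*(-4 + (8 - 1))*5)*(-52))*258)**2 = (-81 + (55/108 + (-4*(-4 + 7)*5)*(-52))*258)**2 = (-81 + (55/108 + (-4*3*5)*(-52))*258)**2 = (-81 + (55/108 - 12*5*(-52))*258)**2 = (-81 + (55/108 - 60*(-52))*258)**2 = (-81 + (55/108 + 3120)*258)**2 = (-81 + (337015/108)*258)**2 = (-81 + 14491645/18)**2 = (14490187/18)**2 = 209965519294969/324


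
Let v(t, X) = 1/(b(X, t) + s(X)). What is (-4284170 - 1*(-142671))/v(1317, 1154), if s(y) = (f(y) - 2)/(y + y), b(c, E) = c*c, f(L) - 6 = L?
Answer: -6364659154483657/1154 ≈ -5.5153e+12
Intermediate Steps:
f(L) = 6 + L
b(c, E) = c²
s(y) = (4 + y)/(2*y) (s(y) = ((6 + y) - 2)/(y + y) = (4 + y)/((2*y)) = (4 + y)*(1/(2*y)) = (4 + y)/(2*y))
v(t, X) = 1/(X² + (4 + X)/(2*X))
(-4284170 - 1*(-142671))/v(1317, 1154) = (-4284170 - 1*(-142671))/((2*1154/(4 + 1154 + 2*1154³))) = (-4284170 + 142671)/((2*1154/(4 + 1154 + 2*1536800264))) = -4141499/(2*1154/(4 + 1154 + 3073600528)) = -4141499/(2*1154/3073601686) = -4141499/(2*1154*(1/3073601686)) = -4141499/1154/1536800843 = -4141499*1536800843/1154 = -6364659154483657/1154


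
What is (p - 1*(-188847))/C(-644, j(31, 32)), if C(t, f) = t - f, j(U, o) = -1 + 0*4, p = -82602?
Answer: -106245/643 ≈ -165.23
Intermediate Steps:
j(U, o) = -1 (j(U, o) = -1 + 0 = -1)
(p - 1*(-188847))/C(-644, j(31, 32)) = (-82602 - 1*(-188847))/(-644 - 1*(-1)) = (-82602 + 188847)/(-644 + 1) = 106245/(-643) = 106245*(-1/643) = -106245/643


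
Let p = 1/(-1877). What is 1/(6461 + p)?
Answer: 1877/12127296 ≈ 0.00015477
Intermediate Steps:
p = -1/1877 ≈ -0.00053276
1/(6461 + p) = 1/(6461 - 1/1877) = 1/(12127296/1877) = 1877/12127296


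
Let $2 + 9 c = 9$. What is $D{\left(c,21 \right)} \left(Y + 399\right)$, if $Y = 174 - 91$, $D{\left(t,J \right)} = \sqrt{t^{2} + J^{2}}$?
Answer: $\frac{3374 \sqrt{730}}{9} \approx 10129.0$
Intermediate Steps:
$c = \frac{7}{9}$ ($c = - \frac{2}{9} + \frac{1}{9} \cdot 9 = - \frac{2}{9} + 1 = \frac{7}{9} \approx 0.77778$)
$D{\left(t,J \right)} = \sqrt{J^{2} + t^{2}}$
$Y = 83$
$D{\left(c,21 \right)} \left(Y + 399\right) = \sqrt{21^{2} + \left(\frac{7}{9}\right)^{2}} \left(83 + 399\right) = \sqrt{441 + \frac{49}{81}} \cdot 482 = \sqrt{\frac{35770}{81}} \cdot 482 = \frac{7 \sqrt{730}}{9} \cdot 482 = \frac{3374 \sqrt{730}}{9}$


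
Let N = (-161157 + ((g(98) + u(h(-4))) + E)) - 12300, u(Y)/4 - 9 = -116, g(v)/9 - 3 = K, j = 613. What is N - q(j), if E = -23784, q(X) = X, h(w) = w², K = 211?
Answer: -196356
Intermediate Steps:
g(v) = 1926 (g(v) = 27 + 9*211 = 27 + 1899 = 1926)
u(Y) = -428 (u(Y) = 36 + 4*(-116) = 36 - 464 = -428)
N = -195743 (N = (-161157 + ((1926 - 428) - 23784)) - 12300 = (-161157 + (1498 - 23784)) - 12300 = (-161157 - 22286) - 12300 = -183443 - 12300 = -195743)
N - q(j) = -195743 - 1*613 = -195743 - 613 = -196356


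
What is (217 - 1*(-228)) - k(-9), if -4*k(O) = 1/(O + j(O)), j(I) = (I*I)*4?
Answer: 560701/1260 ≈ 445.00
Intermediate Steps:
j(I) = 4*I**2 (j(I) = I**2*4 = 4*I**2)
k(O) = -1/(4*(O + 4*O**2))
(217 - 1*(-228)) - k(-9) = (217 - 1*(-228)) - (-1)/(4*(-9)*(1 + 4*(-9))) = (217 + 228) - (-1)*(-1)/(4*9*(1 - 36)) = 445 - (-1)*(-1)/(4*9*(-35)) = 445 - (-1)*(-1)*(-1)/(4*9*35) = 445 - 1*(-1/1260) = 445 + 1/1260 = 560701/1260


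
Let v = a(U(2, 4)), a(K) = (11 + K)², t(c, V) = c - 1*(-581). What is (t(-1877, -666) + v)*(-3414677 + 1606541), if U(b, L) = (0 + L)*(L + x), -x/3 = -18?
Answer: -104425278408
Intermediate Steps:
x = 54 (x = -3*(-18) = 54)
U(b, L) = L*(54 + L) (U(b, L) = (0 + L)*(L + 54) = L*(54 + L))
t(c, V) = 581 + c (t(c, V) = c + 581 = 581 + c)
v = 59049 (v = (11 + 4*(54 + 4))² = (11 + 4*58)² = (11 + 232)² = 243² = 59049)
(t(-1877, -666) + v)*(-3414677 + 1606541) = ((581 - 1877) + 59049)*(-3414677 + 1606541) = (-1296 + 59049)*(-1808136) = 57753*(-1808136) = -104425278408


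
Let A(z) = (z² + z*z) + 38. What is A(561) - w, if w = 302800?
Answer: 326680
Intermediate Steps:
A(z) = 38 + 2*z² (A(z) = (z² + z²) + 38 = 2*z² + 38 = 38 + 2*z²)
A(561) - w = (38 + 2*561²) - 1*302800 = (38 + 2*314721) - 302800 = (38 + 629442) - 302800 = 629480 - 302800 = 326680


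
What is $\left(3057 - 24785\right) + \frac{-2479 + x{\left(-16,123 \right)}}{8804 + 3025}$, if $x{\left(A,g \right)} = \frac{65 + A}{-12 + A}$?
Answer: $- \frac{1028091971}{47316} \approx -21728.0$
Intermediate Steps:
$x{\left(A,g \right)} = \frac{65 + A}{-12 + A}$
$\left(3057 - 24785\right) + \frac{-2479 + x{\left(-16,123 \right)}}{8804 + 3025} = \left(3057 - 24785\right) + \frac{-2479 + \frac{65 - 16}{-12 - 16}}{8804 + 3025} = -21728 + \frac{-2479 + \frac{1}{-28} \cdot 49}{11829} = -21728 + \left(-2479 - \frac{7}{4}\right) \frac{1}{11829} = -21728 - \frac{9923}{47316} = - \frac{1028091971}{47316}$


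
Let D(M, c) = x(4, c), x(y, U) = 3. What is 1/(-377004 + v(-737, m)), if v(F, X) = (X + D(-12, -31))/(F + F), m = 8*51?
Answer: -1474/555704307 ≈ -2.6525e-6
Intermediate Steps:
D(M, c) = 3
m = 408
v(F, X) = (3 + X)/(2*F) (v(F, X) = (X + 3)/(F + F) = (3 + X)/((2*F)) = (3 + X)*(1/(2*F)) = (3 + X)/(2*F))
1/(-377004 + v(-737, m)) = 1/(-377004 + (½)*(3 + 408)/(-737)) = 1/(-377004 + (½)*(-1/737)*411) = 1/(-377004 - 411/1474) = 1/(-555704307/1474) = -1474/555704307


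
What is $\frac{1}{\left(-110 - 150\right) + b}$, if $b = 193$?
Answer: $- \frac{1}{67} \approx -0.014925$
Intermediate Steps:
$\frac{1}{\left(-110 - 150\right) + b} = \frac{1}{\left(-110 - 150\right) + 193} = \frac{1}{-260 + 193} = \frac{1}{-67} = - \frac{1}{67}$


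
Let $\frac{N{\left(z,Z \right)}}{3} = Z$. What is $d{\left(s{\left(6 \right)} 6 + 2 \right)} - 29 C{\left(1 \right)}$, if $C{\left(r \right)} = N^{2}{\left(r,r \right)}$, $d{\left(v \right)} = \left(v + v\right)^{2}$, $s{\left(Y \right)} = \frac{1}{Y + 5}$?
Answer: $- \frac{28445}{121} \approx -235.08$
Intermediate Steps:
$s{\left(Y \right)} = \frac{1}{5 + Y}$
$N{\left(z,Z \right)} = 3 Z$
$d{\left(v \right)} = 4 v^{2}$ ($d{\left(v \right)} = \left(2 v\right)^{2} = 4 v^{2}$)
$C{\left(r \right)} = 9 r^{2}$ ($C{\left(r \right)} = \left(3 r\right)^{2} = 9 r^{2}$)
$d{\left(s{\left(6 \right)} 6 + 2 \right)} - 29 C{\left(1 \right)} = 4 \left(\frac{1}{5 + 6} \cdot 6 + 2\right)^{2} - 29 \cdot 9 \cdot 1^{2} = 4 \left(\frac{1}{11} \cdot 6 + 2\right)^{2} - 29 \cdot 9 \cdot 1 = 4 \left(\frac{1}{11} \cdot 6 + 2\right)^{2} - 261 = 4 \left(\frac{6}{11} + 2\right)^{2} - 261 = 4 \left(\frac{28}{11}\right)^{2} - 261 = 4 \cdot \frac{784}{121} - 261 = \frac{3136}{121} - 261 = - \frac{28445}{121}$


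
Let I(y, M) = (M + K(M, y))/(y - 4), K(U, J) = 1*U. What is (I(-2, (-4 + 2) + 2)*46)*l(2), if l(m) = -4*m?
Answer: 0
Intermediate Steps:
K(U, J) = U
I(y, M) = 2*M/(-4 + y) (I(y, M) = (M + M)/(y - 4) = (2*M)/(-4 + y) = 2*M/(-4 + y))
(I(-2, (-4 + 2) + 2)*46)*l(2) = ((2*((-4 + 2) + 2)/(-4 - 2))*46)*(-4*2) = ((2*(-2 + 2)/(-6))*46)*(-8) = ((2*0*(-⅙))*46)*(-8) = (0*46)*(-8) = 0*(-8) = 0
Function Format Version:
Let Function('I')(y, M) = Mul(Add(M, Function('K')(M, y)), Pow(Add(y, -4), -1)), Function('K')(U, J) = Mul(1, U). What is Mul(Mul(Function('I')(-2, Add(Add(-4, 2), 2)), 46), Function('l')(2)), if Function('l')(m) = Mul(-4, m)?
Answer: 0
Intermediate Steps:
Function('K')(U, J) = U
Function('I')(y, M) = Mul(2, M, Pow(Add(-4, y), -1)) (Function('I')(y, M) = Mul(Add(M, M), Pow(Add(y, -4), -1)) = Mul(Mul(2, M), Pow(Add(-4, y), -1)) = Mul(2, M, Pow(Add(-4, y), -1)))
Mul(Mul(Function('I')(-2, Add(Add(-4, 2), 2)), 46), Function('l')(2)) = Mul(Mul(Mul(2, Add(Add(-4, 2), 2), Pow(Add(-4, -2), -1)), 46), Mul(-4, 2)) = Mul(Mul(Mul(2, Add(-2, 2), Pow(-6, -1)), 46), -8) = Mul(Mul(Mul(2, 0, Rational(-1, 6)), 46), -8) = Mul(Mul(0, 46), -8) = Mul(0, -8) = 0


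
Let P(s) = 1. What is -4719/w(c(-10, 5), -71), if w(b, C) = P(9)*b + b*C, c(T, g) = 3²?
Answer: 1573/210 ≈ 7.4905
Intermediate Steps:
c(T, g) = 9
w(b, C) = b + C*b (w(b, C) = 1*b + b*C = b + C*b)
-4719/w(c(-10, 5), -71) = -4719*1/(9*(1 - 71)) = -4719/(9*(-70)) = -4719/(-630) = -4719*(-1/630) = 1573/210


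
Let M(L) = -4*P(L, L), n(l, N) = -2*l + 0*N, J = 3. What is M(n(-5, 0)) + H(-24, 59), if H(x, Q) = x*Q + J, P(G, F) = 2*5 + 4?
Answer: -1469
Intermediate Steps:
n(l, N) = -2*l (n(l, N) = -2*l + 0 = -2*l)
P(G, F) = 14 (P(G, F) = 10 + 4 = 14)
H(x, Q) = 3 + Q*x (H(x, Q) = x*Q + 3 = Q*x + 3 = 3 + Q*x)
M(L) = -56 (M(L) = -4*14 = -56)
M(n(-5, 0)) + H(-24, 59) = -56 + (3 + 59*(-24)) = -56 + (3 - 1416) = -56 - 1413 = -1469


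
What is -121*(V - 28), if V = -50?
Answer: 9438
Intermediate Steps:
-121*(V - 28) = -121*(-50 - 28) = -121*(-78) = 9438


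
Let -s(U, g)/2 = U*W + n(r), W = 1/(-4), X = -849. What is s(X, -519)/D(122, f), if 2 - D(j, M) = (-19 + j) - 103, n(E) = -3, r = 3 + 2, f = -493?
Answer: -837/4 ≈ -209.25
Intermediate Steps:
r = 5
D(j, M) = 124 - j (D(j, M) = 2 - ((-19 + j) - 103) = 2 - (-122 + j) = 2 + (122 - j) = 124 - j)
W = -1/4 ≈ -0.25000
s(U, g) = 6 + U/2 (s(U, g) = -2*(U*(-1/4) - 3) = -2*(-U/4 - 3) = -2*(-3 - U/4) = 6 + U/2)
s(X, -519)/D(122, f) = (6 + (1/2)*(-849))/(124 - 1*122) = (6 - 849/2)/(124 - 122) = -837/2/2 = -837/2*1/2 = -837/4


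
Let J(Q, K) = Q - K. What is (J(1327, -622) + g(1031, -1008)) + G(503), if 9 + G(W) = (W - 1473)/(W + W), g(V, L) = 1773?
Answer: 1867154/503 ≈ 3712.0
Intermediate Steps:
G(W) = -9 + (-1473 + W)/(2*W) (G(W) = -9 + (W - 1473)/(W + W) = -9 + (-1473 + W)/((2*W)) = -9 + (-1473 + W)*(1/(2*W)) = -9 + (-1473 + W)/(2*W))
(J(1327, -622) + g(1031, -1008)) + G(503) = ((1327 - 1*(-622)) + 1773) + (½)*(-1473 - 17*503)/503 = ((1327 + 622) + 1773) + (½)*(1/503)*(-1473 - 8551) = (1949 + 1773) + (½)*(1/503)*(-10024) = 3722 - 5012/503 = 1867154/503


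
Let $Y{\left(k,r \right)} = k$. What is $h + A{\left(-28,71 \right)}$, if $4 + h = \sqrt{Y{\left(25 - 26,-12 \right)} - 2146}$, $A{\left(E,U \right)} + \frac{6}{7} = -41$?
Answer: $- \frac{321}{7} + i \sqrt{2147} \approx -45.857 + 46.336 i$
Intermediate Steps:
$A{\left(E,U \right)} = - \frac{293}{7}$ ($A{\left(E,U \right)} = - \frac{6}{7} - 41 = - \frac{293}{7}$)
$h = -4 + i \sqrt{2147}$ ($h = -4 + \sqrt{\left(25 - 26\right) - 2146} = -4 + \sqrt{-1 - 2146} = -4 + \sqrt{-2147} = -4 + i \sqrt{2147} \approx -4.0 + 46.336 i$)
$h + A{\left(-28,71 \right)} = \left(-4 + i \sqrt{2147}\right) - \frac{293}{7} = - \frac{321}{7} + i \sqrt{2147}$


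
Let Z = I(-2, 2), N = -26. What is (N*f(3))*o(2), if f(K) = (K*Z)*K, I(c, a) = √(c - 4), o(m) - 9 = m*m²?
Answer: -3978*I*√6 ≈ -9744.1*I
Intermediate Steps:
o(m) = 9 + m³ (o(m) = 9 + m*m² = 9 + m³)
I(c, a) = √(-4 + c)
Z = I*√6 (Z = √(-4 - 2) = √(-6) = I*√6 ≈ 2.4495*I)
f(K) = I*√6*K² (f(K) = (K*(I*√6))*K = (I*K*√6)*K = I*√6*K²)
(N*f(3))*o(2) = (-26*I*√6*3²)*(9 + 2³) = (-26*I*√6*9)*(9 + 8) = -234*I*√6*17 = -3978*I*√6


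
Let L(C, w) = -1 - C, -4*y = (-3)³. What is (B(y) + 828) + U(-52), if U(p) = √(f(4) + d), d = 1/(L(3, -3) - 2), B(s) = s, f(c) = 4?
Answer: 3339/4 + √138/6 ≈ 836.71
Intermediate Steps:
y = 27/4 (y = -¼*(-3)³ = -¼*(-27) = 27/4 ≈ 6.7500)
d = -⅙ (d = 1/((-1 - 1*3) - 2) = 1/((-1 - 3) - 2) = 1/(-4 - 2) = 1/(-6) = -⅙ ≈ -0.16667)
U(p) = √138/6 (U(p) = √(4 - ⅙) = √(23/6) = √138/6)
(B(y) + 828) + U(-52) = (27/4 + 828) + √138/6 = 3339/4 + √138/6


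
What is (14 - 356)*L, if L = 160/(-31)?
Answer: 54720/31 ≈ 1765.2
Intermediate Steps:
L = -160/31 (L = 160*(-1/31) = -160/31 ≈ -5.1613)
(14 - 356)*L = (14 - 356)*(-160/31) = -342*(-160/31) = 54720/31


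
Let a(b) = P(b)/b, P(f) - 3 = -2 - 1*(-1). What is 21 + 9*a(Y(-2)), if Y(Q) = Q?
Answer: 12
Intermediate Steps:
P(f) = 2 (P(f) = 3 + (-2 - 1*(-1)) = 3 + (-2 + 1) = 3 - 1 = 2)
a(b) = 2/b
21 + 9*a(Y(-2)) = 21 + 9*(2/(-2)) = 21 + 9*(2*(-1/2)) = 21 + 9*(-1) = 21 - 9 = 12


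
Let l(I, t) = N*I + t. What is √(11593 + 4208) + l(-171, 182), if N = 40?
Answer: -6658 + √15801 ≈ -6532.3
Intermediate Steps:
l(I, t) = t + 40*I (l(I, t) = 40*I + t = t + 40*I)
√(11593 + 4208) + l(-171, 182) = √(11593 + 4208) + (182 + 40*(-171)) = √15801 + (182 - 6840) = √15801 - 6658 = -6658 + √15801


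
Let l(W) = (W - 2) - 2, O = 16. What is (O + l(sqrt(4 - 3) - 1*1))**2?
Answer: 144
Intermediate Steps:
l(W) = -4 + W (l(W) = (-2 + W) - 2 = -4 + W)
(O + l(sqrt(4 - 3) - 1*1))**2 = (16 + (-4 + (sqrt(4 - 3) - 1*1)))**2 = (16 + (-4 + (sqrt(1) - 1)))**2 = (16 + (-4 + (1 - 1)))**2 = (16 + (-4 + 0))**2 = (16 - 4)**2 = 12**2 = 144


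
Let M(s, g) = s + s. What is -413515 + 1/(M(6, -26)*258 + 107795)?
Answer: -45855091864/110891 ≈ -4.1352e+5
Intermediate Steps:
M(s, g) = 2*s
-413515 + 1/(M(6, -26)*258 + 107795) = -413515 + 1/((2*6)*258 + 107795) = -413515 + 1/(12*258 + 107795) = -413515 + 1/(3096 + 107795) = -413515 + 1/110891 = -45855091864/110891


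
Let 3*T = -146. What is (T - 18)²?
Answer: 40000/9 ≈ 4444.4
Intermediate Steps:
T = -146/3 (T = (⅓)*(-146) = -146/3 ≈ -48.667)
(T - 18)² = (-146/3 - 18)² = (-200/3)² = 40000/9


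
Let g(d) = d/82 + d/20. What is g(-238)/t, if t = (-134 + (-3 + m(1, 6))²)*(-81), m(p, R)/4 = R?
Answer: 2023/3398490 ≈ 0.00059526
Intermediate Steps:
g(d) = 51*d/820 (g(d) = d*(1/82) + d*(1/20) = d/82 + d/20 = 51*d/820)
m(p, R) = 4*R
t = -24867 (t = (-134 + (-3 + 4*6)²)*(-81) = (-134 + (-3 + 24)²)*(-81) = (-134 + 21²)*(-81) = (-134 + 441)*(-81) = 307*(-81) = -24867)
g(-238)/t = ((51/820)*(-238))/(-24867) = -6069/410*(-1/24867) = 2023/3398490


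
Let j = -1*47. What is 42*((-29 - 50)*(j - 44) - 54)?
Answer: 299670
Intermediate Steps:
j = -47
42*((-29 - 50)*(j - 44) - 54) = 42*((-29 - 50)*(-47 - 44) - 54) = 42*(-79*(-91) - 54) = 42*(7189 - 54) = 42*7135 = 299670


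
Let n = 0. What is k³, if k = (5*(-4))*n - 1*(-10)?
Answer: 1000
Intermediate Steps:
k = 10 (k = (5*(-4))*0 - 1*(-10) = -20*0 + 10 = 0 + 10 = 10)
k³ = 10³ = 1000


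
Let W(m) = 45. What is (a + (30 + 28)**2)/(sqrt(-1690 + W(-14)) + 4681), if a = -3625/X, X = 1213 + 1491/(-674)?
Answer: 6419569259757/8941447573913 - 1371409797*I*sqrt(1645)/8941447573913 ≈ 0.71796 - 0.0062207*I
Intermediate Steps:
X = 816071/674 (X = 1213 + 1491*(-1/674) = 1213 - 1491/674 = 816071/674 ≈ 1210.8)
a = -2443250/816071 (a = -3625/816071/674 = -3625*674/816071 = -2443250/816071 ≈ -2.9939)
(a + (30 + 28)**2)/(sqrt(-1690 + W(-14)) + 4681) = (-2443250/816071 + (30 + 28)**2)/(sqrt(-1690 + 45) + 4681) = (-2443250/816071 + 58**2)/(sqrt(-1645) + 4681) = (-2443250/816071 + 3364)/(I*sqrt(1645) + 4681) = 2742819594/(816071*(4681 + I*sqrt(1645)))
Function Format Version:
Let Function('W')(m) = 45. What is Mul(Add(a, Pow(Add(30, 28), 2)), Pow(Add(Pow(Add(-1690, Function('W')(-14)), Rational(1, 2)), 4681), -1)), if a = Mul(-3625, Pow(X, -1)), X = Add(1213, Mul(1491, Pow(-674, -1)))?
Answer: Add(Rational(6419569259757, 8941447573913), Mul(Rational(-1371409797, 8941447573913), I, Pow(1645, Rational(1, 2)))) ≈ Add(0.71796, Mul(-0.0062207, I))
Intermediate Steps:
X = Rational(816071, 674) (X = Add(1213, Mul(1491, Rational(-1, 674))) = Add(1213, Rational(-1491, 674)) = Rational(816071, 674) ≈ 1210.8)
a = Rational(-2443250, 816071) (a = Mul(-3625, Pow(Rational(816071, 674), -1)) = Mul(-3625, Rational(674, 816071)) = Rational(-2443250, 816071) ≈ -2.9939)
Mul(Add(a, Pow(Add(30, 28), 2)), Pow(Add(Pow(Add(-1690, Function('W')(-14)), Rational(1, 2)), 4681), -1)) = Mul(Add(Rational(-2443250, 816071), Pow(Add(30, 28), 2)), Pow(Add(Pow(Add(-1690, 45), Rational(1, 2)), 4681), -1)) = Mul(Add(Rational(-2443250, 816071), Pow(58, 2)), Pow(Add(Pow(-1645, Rational(1, 2)), 4681), -1)) = Mul(Add(Rational(-2443250, 816071), 3364), Pow(Add(Mul(I, Pow(1645, Rational(1, 2))), 4681), -1)) = Mul(Rational(2742819594, 816071), Pow(Add(4681, Mul(I, Pow(1645, Rational(1, 2)))), -1))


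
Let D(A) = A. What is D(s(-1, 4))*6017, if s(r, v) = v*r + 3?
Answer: -6017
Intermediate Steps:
s(r, v) = 3 + r*v (s(r, v) = r*v + 3 = 3 + r*v)
D(s(-1, 4))*6017 = (3 - 1*4)*6017 = (3 - 4)*6017 = -1*6017 = -6017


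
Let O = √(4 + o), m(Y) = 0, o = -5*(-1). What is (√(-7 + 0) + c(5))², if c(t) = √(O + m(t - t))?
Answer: -4 + 2*I*√21 ≈ -4.0 + 9.1651*I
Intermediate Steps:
o = 5
O = 3 (O = √(4 + 5) = √9 = 3)
c(t) = √3 (c(t) = √(3 + 0) = √3)
(√(-7 + 0) + c(5))² = (√(-7 + 0) + √3)² = (√(-7) + √3)² = (I*√7 + √3)² = (√3 + I*√7)²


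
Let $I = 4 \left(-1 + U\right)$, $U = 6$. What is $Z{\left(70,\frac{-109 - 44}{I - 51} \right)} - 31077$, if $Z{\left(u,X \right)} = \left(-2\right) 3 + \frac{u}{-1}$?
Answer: $-31153$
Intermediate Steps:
$I = 20$ ($I = 4 \left(-1 + 6\right) = 4 \cdot 5 = 20$)
$Z{\left(u,X \right)} = -6 - u$ ($Z{\left(u,X \right)} = -6 + u \left(-1\right) = -6 - u$)
$Z{\left(70,\frac{-109 - 44}{I - 51} \right)} - 31077 = \left(-6 - 70\right) - 31077 = -76 - 31077 = -31153$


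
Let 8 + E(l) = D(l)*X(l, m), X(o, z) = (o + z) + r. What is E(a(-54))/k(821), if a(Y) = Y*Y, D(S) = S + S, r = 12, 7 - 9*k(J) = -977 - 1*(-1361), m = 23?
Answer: -5341104/13 ≈ -4.1085e+5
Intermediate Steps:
k(J) = -377/9 (k(J) = 7/9 - (-977 - 1*(-1361))/9 = 7/9 - (-977 + 1361)/9 = 7/9 - ⅑*384 = 7/9 - 128/3 = -377/9)
D(S) = 2*S
a(Y) = Y²
X(o, z) = 12 + o + z (X(o, z) = (o + z) + 12 = 12 + o + z)
E(l) = -8 + 2*l*(35 + l) (E(l) = -8 + (2*l)*(12 + l + 23) = -8 + (2*l)*(35 + l) = -8 + 2*l*(35 + l))
E(a(-54))/k(821) = (-8 + 2*(-54)²*(35 + (-54)²))/(-377/9) = (-8 + 2*2916*(35 + 2916))*(-9/377) = (-8 + 2*2916*2951)*(-9/377) = (-8 + 17210232)*(-9/377) = 17210224*(-9/377) = -5341104/13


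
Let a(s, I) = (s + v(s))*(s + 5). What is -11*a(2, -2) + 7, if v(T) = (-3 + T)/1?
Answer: -70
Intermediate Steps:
v(T) = -3 + T (v(T) = (-3 + T)*1 = -3 + T)
a(s, I) = (-3 + 2*s)*(5 + s) (a(s, I) = (s + (-3 + s))*(s + 5) = (-3 + 2*s)*(5 + s))
-11*a(2, -2) + 7 = -11*(-15 + 2*2**2 + 7*2) + 7 = -11*(-15 + 2*4 + 14) + 7 = -11*(-15 + 8 + 14) + 7 = -11*7 + 7 = -77 + 7 = -70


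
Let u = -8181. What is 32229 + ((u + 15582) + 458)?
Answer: 40088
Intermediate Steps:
32229 + ((u + 15582) + 458) = 32229 + ((-8181 + 15582) + 458) = 32229 + (7401 + 458) = 32229 + 7859 = 40088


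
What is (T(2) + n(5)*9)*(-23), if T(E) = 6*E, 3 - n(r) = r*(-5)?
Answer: -6072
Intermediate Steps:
n(r) = 3 + 5*r (n(r) = 3 - r*(-5) = 3 - (-5)*r = 3 + 5*r)
(T(2) + n(5)*9)*(-23) = (6*2 + (3 + 5*5)*9)*(-23) = (12 + (3 + 25)*9)*(-23) = (12 + 28*9)*(-23) = (12 + 252)*(-23) = 264*(-23) = -6072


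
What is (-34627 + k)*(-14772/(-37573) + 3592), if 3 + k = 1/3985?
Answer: -18626898446366412/149728405 ≈ -1.2440e+8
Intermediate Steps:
k = -11954/3985 (k = -3 + 1/3985 = -11954/3985 ≈ -2.9997)
(-34627 + k)*(-14772/(-37573) + 3592) = (-34627 - 11954/3985)*(-14772/(-37573) + 3592) = -138000549*(-14772*(-1/37573) + 3592)/3985 = -138000549*(14772/37573 + 3592)/3985 = -138000549/3985*134976988/37573 = -18626898446366412/149728405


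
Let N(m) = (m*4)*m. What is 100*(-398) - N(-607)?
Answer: -1513596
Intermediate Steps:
N(m) = 4*m² (N(m) = (4*m)*m = 4*m²)
100*(-398) - N(-607) = 100*(-398) - 4*(-607)² = -39800 - 4*368449 = -39800 - 1*1473796 = -39800 - 1473796 = -1513596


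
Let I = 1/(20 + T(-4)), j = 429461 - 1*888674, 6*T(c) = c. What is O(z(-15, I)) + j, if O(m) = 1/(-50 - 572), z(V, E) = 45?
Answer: -285630487/622 ≈ -4.5921e+5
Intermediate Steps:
T(c) = c/6
j = -459213 (j = 429461 - 888674 = -459213)
I = 3/58 (I = 1/(20 + (⅙)*(-4)) = 1/(20 - ⅔) = 1/(58/3) = 3/58 ≈ 0.051724)
O(m) = -1/622 (O(m) = 1/(-622) = -1/622)
O(z(-15, I)) + j = -1/622 - 459213 = -285630487/622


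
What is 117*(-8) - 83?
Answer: -1019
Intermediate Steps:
117*(-8) - 83 = -936 - 83 = -1019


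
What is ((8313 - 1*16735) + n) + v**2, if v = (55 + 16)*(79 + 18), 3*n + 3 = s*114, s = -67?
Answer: 47419800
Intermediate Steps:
n = -2547 (n = -1 + (-67*114)/3 = -1 + (1/3)*(-7638) = -1 - 2546 = -2547)
v = 6887 (v = 71*97 = 6887)
((8313 - 1*16735) + n) + v**2 = ((8313 - 1*16735) - 2547) + 6887**2 = ((8313 - 16735) - 2547) + 47430769 = (-8422 - 2547) + 47430769 = -10969 + 47430769 = 47419800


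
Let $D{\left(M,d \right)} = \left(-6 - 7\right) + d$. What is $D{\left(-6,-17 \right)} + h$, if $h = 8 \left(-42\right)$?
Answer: $-366$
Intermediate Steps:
$D{\left(M,d \right)} = -13 + d$
$h = -336$
$D{\left(-6,-17 \right)} + h = \left(-13 - 17\right) - 336 = -30 - 336 = -366$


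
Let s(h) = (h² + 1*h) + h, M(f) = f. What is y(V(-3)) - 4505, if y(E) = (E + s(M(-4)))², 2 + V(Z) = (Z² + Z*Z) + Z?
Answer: -4064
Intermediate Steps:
s(h) = h² + 2*h (s(h) = (h² + h) + h = (h + h²) + h = h² + 2*h)
V(Z) = -2 + Z + 2*Z² (V(Z) = -2 + ((Z² + Z*Z) + Z) = -2 + ((Z² + Z²) + Z) = -2 + (2*Z² + Z) = -2 + (Z + 2*Z²) = -2 + Z + 2*Z²)
y(E) = (8 + E)² (y(E) = (E - 4*(2 - 4))² = (E - 4*(-2))² = (E + 8)² = (8 + E)²)
y(V(-3)) - 4505 = (8 + (-2 - 3 + 2*(-3)²))² - 4505 = (8 + (-2 - 3 + 2*9))² - 4505 = (8 + (-2 - 3 + 18))² - 4505 = (8 + 13)² - 4505 = 21² - 4505 = 441 - 4505 = -4064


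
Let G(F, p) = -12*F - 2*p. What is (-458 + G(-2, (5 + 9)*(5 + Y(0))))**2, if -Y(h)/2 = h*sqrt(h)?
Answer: 329476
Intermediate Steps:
Y(h) = -2*h**(3/2) (Y(h) = -2*h*sqrt(h) = -2*h**(3/2))
(-458 + G(-2, (5 + 9)*(5 + Y(0))))**2 = (-458 + (-12*(-2) - 2*(5 + 9)*(5 - 2*0**(3/2))))**2 = (-458 + (24 - 28*(5 - 2*0)))**2 = (-458 + (24 - 28*(5 + 0)))**2 = (-458 + (24 - 28*5))**2 = (-458 + (24 - 2*70))**2 = (-458 + (24 - 140))**2 = (-458 - 116)**2 = (-574)**2 = 329476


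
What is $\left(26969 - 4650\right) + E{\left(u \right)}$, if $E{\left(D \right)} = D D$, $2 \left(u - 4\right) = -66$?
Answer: $23160$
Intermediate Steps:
$u = -29$ ($u = 4 + \frac{1}{2} \left(-66\right) = 4 - 33 = -29$)
$E{\left(D \right)} = D^{2}$
$\left(26969 - 4650\right) + E{\left(u \right)} = \left(26969 - 4650\right) + \left(-29\right)^{2} = 22319 + 841 = 23160$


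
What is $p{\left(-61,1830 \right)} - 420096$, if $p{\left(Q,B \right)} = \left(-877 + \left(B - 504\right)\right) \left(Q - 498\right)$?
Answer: $-671087$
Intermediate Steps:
$p{\left(Q,B \right)} = \left(-1381 + B\right) \left(-498 + Q\right)$ ($p{\left(Q,B \right)} = \left(-877 + \left(B - 504\right)\right) \left(-498 + Q\right) = \left(-877 + \left(-504 + B\right)\right) \left(-498 + Q\right) = \left(-1381 + B\right) \left(-498 + Q\right)$)
$p{\left(-61,1830 \right)} - 420096 = \left(687738 - -84241 - 911340 + 1830 \left(-61\right)\right) - 420096 = \left(687738 + 84241 - 911340 - 111630\right) - 420096 = -250991 - 420096 = -671087$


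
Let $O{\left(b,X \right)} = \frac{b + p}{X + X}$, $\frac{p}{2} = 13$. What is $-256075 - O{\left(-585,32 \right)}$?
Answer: $- \frac{16388241}{64} \approx -2.5607 \cdot 10^{5}$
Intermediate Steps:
$p = 26$ ($p = 2 \cdot 13 = 26$)
$O{\left(b,X \right)} = \frac{26 + b}{2 X}$ ($O{\left(b,X \right)} = \frac{b + 26}{X + X} = \frac{26 + b}{2 X}$)
$-256075 - O{\left(-585,32 \right)} = -256075 - \frac{26 - 585}{2 \cdot 32} = -256075 - \frac{1}{2} \cdot \frac{1}{32} \left(-559\right) = -256075 - - \frac{559}{64} = -256075 + \frac{559}{64} = - \frac{16388241}{64}$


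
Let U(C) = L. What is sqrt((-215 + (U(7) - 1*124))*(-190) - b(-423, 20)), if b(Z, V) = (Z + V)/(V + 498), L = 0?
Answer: sqrt(17282957594)/518 ≈ 253.79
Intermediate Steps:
U(C) = 0
b(Z, V) = (V + Z)/(498 + V)
sqrt((-215 + (U(7) - 1*124))*(-190) - b(-423, 20)) = sqrt((-215 + (0 - 1*124))*(-190) - (20 - 423)/(498 + 20)) = sqrt((-215 + (0 - 124))*(-190) - (-403)/518) = sqrt((-215 - 124)*(-190) - (-403)/518) = sqrt(-339*(-190) - 1*(-403/518)) = sqrt(64410 + 403/518) = sqrt(33364783/518) = sqrt(17282957594)/518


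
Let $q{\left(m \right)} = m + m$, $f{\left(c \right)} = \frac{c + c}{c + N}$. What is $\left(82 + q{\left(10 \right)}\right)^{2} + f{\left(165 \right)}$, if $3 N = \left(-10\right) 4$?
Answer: $\frac{946962}{91} \approx 10406.0$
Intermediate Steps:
$N = - \frac{40}{3}$ ($N = \frac{\left(-10\right) 4}{3} = \frac{1}{3} \left(-40\right) = - \frac{40}{3} \approx -13.333$)
$f{\left(c \right)} = \frac{2 c}{- \frac{40}{3} + c}$ ($f{\left(c \right)} = \frac{c + c}{c - \frac{40}{3}} = \frac{2 c}{- \frac{40}{3} + c}$)
$q{\left(m \right)} = 2 m$
$\left(82 + q{\left(10 \right)}\right)^{2} + f{\left(165 \right)} = \left(82 + 2 \cdot 10\right)^{2} + 6 \cdot 165 \frac{1}{-40 + 3 \cdot 165} = \left(82 + 20\right)^{2} + 6 \cdot 165 \frac{1}{-40 + 495} = 102^{2} + 6 \cdot 165 \cdot \frac{1}{455} = 10404 + 6 \cdot 165 \cdot \frac{1}{455} = 10404 + \frac{198}{91} = \frac{946962}{91}$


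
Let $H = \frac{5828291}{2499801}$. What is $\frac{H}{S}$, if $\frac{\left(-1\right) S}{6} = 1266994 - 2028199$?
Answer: $\frac{5828291}{11417166121230} \approx 5.1048 \cdot 10^{-7}$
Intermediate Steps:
$S = 4567230$ ($S = - 6 \left(1266994 - 2028199\right) = \left(-6\right) \left(-761205\right) = 4567230$)
$H = \frac{5828291}{2499801}$ ($H = 5828291 \cdot \frac{1}{2499801} = \frac{5828291}{2499801} \approx 2.3315$)
$\frac{H}{S} = \frac{5828291}{2499801 \cdot 4567230} = \frac{5828291}{2499801} \cdot \frac{1}{4567230} = \frac{5828291}{11417166121230}$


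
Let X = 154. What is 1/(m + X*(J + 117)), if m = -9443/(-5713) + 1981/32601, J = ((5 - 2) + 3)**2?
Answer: 186249513/4388730194002 ≈ 4.2438e-5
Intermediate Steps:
J = 36 (J = (3 + 3)**2 = 6**2 = 36)
m = 319168696/186249513 (m = -9443*(-1/5713) + 1981*(1/32601) = 9443/5713 + 1981/32601 = 319168696/186249513 ≈ 1.7137)
1/(m + X*(J + 117)) = 1/(319168696/186249513 + 154*(36 + 117)) = 1/(319168696/186249513 + 154*153) = 1/(319168696/186249513 + 23562) = 1/(4388730194002/186249513) = 186249513/4388730194002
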